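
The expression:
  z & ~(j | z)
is never true.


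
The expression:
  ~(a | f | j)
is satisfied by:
  {f: False, j: False, a: False}


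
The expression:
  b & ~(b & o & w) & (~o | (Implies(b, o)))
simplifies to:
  b & (~o | ~w)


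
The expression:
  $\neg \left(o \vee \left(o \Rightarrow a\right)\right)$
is never true.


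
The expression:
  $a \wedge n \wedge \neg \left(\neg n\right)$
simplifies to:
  $a \wedge n$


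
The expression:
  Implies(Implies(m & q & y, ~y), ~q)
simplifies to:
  ~q | (m & y)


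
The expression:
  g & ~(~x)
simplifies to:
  g & x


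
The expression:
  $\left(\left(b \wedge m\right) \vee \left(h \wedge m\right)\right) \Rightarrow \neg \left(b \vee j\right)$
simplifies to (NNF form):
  $\left(\neg b \wedge \neg h\right) \vee \left(\neg b \wedge \neg j\right) \vee \neg m$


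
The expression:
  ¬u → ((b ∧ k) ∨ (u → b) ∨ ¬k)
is always true.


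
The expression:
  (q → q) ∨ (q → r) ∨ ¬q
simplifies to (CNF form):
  True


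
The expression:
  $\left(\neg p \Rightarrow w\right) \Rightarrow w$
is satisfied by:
  {w: True, p: False}
  {p: False, w: False}
  {p: True, w: True}


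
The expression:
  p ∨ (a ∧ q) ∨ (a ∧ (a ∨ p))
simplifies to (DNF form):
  a ∨ p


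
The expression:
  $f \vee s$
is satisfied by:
  {s: True, f: True}
  {s: True, f: False}
  {f: True, s: False}


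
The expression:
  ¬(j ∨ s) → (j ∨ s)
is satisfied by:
  {s: True, j: True}
  {s: True, j: False}
  {j: True, s: False}


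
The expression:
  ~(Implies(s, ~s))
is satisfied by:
  {s: True}


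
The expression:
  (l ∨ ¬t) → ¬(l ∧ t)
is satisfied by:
  {l: False, t: False}
  {t: True, l: False}
  {l: True, t: False}


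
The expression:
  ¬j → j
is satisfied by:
  {j: True}


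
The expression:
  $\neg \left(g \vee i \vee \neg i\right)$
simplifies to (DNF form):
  $\text{False}$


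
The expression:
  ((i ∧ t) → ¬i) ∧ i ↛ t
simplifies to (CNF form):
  i ∧ ¬t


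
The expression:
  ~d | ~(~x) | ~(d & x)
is always true.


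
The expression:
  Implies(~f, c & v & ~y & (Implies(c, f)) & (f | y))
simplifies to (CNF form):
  f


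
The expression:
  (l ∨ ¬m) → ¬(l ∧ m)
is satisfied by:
  {l: False, m: False}
  {m: True, l: False}
  {l: True, m: False}


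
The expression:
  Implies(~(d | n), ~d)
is always true.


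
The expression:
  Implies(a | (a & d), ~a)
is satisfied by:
  {a: False}


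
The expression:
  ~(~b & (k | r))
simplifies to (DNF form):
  b | (~k & ~r)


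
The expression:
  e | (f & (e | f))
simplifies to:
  e | f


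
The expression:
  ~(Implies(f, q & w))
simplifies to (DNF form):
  (f & ~q) | (f & ~w)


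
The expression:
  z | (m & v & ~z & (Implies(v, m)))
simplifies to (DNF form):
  z | (m & v)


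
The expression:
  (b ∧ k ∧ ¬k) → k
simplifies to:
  True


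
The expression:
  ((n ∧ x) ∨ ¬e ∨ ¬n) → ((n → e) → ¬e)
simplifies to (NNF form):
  (n ∧ ¬x) ∨ ¬e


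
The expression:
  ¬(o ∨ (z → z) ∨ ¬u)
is never true.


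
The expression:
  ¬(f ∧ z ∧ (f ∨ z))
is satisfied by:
  {z: False, f: False}
  {f: True, z: False}
  {z: True, f: False}


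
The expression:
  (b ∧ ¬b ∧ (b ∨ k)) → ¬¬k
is always true.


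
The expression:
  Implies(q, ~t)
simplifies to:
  ~q | ~t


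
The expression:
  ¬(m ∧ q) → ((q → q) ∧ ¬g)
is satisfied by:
  {q: True, m: True, g: False}
  {q: True, m: False, g: False}
  {m: True, q: False, g: False}
  {q: False, m: False, g: False}
  {q: True, g: True, m: True}


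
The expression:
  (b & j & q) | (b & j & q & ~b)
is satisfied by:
  {j: True, b: True, q: True}


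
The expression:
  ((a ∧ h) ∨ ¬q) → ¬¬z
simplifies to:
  z ∨ (q ∧ ¬a) ∨ (q ∧ ¬h)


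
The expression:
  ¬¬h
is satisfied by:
  {h: True}


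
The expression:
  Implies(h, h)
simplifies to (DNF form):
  True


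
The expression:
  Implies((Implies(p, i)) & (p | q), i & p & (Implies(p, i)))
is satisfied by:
  {p: True, q: False}
  {q: False, p: False}
  {q: True, p: True}


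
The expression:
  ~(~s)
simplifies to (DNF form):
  s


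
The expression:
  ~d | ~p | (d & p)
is always true.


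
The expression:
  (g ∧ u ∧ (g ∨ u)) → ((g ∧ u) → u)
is always true.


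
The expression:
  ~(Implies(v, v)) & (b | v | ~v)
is never true.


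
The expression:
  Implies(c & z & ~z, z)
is always true.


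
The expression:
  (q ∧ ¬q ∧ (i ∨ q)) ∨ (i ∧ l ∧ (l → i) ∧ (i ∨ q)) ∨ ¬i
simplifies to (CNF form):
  l ∨ ¬i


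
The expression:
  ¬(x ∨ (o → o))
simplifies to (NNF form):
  False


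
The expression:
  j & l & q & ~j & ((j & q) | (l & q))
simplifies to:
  False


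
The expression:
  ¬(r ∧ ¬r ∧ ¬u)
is always true.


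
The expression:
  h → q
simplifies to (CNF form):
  q ∨ ¬h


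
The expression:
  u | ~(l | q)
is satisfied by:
  {u: True, l: False, q: False}
  {q: True, u: True, l: False}
  {u: True, l: True, q: False}
  {q: True, u: True, l: True}
  {q: False, l: False, u: False}


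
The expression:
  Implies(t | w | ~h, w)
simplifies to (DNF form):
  w | (h & ~t)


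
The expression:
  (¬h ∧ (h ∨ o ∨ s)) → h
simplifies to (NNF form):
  h ∨ (¬o ∧ ¬s)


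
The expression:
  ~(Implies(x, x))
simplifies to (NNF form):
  False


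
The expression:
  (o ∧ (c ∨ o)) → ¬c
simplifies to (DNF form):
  ¬c ∨ ¬o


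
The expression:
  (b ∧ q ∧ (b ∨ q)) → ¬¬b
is always true.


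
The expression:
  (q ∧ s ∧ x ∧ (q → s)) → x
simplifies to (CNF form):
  True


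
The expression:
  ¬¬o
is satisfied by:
  {o: True}


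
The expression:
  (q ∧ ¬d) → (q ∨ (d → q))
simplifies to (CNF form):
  True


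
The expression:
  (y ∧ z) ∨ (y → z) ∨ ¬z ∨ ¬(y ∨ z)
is always true.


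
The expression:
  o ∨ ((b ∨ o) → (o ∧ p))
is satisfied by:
  {o: True, b: False}
  {b: False, o: False}
  {b: True, o: True}


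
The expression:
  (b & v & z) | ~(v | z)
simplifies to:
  (b | ~z) & (v | ~z) & (z | ~v)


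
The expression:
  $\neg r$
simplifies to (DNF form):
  $\neg r$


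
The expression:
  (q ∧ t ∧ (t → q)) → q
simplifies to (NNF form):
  True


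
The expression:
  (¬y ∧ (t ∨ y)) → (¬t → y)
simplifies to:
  True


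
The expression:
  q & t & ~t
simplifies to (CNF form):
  False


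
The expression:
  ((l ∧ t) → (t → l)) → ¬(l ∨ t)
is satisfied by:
  {l: False, t: False}


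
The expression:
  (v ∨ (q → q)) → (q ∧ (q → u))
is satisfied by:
  {u: True, q: True}


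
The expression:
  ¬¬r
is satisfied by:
  {r: True}


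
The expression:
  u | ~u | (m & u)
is always true.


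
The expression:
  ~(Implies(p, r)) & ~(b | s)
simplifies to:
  p & ~b & ~r & ~s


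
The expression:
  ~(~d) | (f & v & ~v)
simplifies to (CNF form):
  d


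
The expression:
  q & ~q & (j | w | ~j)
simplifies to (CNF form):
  False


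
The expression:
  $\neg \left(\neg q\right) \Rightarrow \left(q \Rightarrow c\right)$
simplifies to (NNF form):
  $c \vee \neg q$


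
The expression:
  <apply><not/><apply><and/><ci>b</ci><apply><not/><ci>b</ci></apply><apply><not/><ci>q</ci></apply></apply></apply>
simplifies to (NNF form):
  <true/>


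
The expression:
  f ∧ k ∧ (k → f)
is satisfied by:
  {f: True, k: True}


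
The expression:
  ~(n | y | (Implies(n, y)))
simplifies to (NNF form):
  False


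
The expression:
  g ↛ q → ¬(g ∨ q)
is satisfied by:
  {q: True, g: False}
  {g: False, q: False}
  {g: True, q: True}


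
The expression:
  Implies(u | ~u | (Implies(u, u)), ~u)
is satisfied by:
  {u: False}


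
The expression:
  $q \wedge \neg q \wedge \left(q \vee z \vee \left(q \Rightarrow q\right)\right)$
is never true.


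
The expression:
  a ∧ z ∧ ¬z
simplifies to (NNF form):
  False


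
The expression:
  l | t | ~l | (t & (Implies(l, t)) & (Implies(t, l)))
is always true.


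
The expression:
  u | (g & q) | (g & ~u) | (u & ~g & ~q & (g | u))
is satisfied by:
  {g: True, u: True}
  {g: True, u: False}
  {u: True, g: False}


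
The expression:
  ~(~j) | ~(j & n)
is always true.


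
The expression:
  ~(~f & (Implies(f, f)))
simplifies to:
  f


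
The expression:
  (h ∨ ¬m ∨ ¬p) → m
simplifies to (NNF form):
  m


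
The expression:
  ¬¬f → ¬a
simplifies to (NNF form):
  ¬a ∨ ¬f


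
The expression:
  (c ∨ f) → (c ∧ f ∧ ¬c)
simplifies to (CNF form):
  ¬c ∧ ¬f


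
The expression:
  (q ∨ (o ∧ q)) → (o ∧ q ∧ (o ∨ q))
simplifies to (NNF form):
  o ∨ ¬q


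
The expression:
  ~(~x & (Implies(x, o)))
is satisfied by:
  {x: True}


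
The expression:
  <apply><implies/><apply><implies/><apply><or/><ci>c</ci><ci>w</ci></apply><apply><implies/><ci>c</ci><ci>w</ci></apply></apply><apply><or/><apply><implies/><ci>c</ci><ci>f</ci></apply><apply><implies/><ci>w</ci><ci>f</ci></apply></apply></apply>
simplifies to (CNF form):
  <apply><or/><ci>f</ci><apply><not/><ci>c</ci></apply><apply><not/><ci>w</ci></apply></apply>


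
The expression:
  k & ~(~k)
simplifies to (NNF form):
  k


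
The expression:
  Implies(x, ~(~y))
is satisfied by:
  {y: True, x: False}
  {x: False, y: False}
  {x: True, y: True}


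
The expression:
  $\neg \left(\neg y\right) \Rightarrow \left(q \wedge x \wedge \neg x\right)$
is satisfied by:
  {y: False}


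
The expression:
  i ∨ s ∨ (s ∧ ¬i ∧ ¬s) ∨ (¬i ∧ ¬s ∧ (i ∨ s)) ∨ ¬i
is always true.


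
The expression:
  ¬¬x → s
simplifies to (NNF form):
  s ∨ ¬x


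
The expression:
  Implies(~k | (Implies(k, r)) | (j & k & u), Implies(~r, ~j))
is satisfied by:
  {r: True, k: True, u: False, j: False}
  {r: True, k: False, u: False, j: False}
  {r: True, u: True, k: True, j: False}
  {r: True, u: True, k: False, j: False}
  {k: True, r: False, u: False, j: False}
  {r: False, k: False, u: False, j: False}
  {u: True, k: True, r: False, j: False}
  {u: True, r: False, k: False, j: False}
  {r: True, j: True, k: True, u: False}
  {r: True, j: True, k: False, u: False}
  {r: True, j: True, u: True, k: True}
  {r: True, j: True, u: True, k: False}
  {j: True, k: True, u: False, r: False}


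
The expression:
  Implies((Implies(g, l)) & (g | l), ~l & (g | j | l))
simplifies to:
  ~l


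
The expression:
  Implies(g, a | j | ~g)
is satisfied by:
  {a: True, j: True, g: False}
  {a: True, j: False, g: False}
  {j: True, a: False, g: False}
  {a: False, j: False, g: False}
  {g: True, a: True, j: True}
  {g: True, a: True, j: False}
  {g: True, j: True, a: False}


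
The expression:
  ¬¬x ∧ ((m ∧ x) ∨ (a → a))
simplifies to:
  x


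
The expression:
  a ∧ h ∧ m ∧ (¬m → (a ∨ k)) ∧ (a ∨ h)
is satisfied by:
  {a: True, m: True, h: True}


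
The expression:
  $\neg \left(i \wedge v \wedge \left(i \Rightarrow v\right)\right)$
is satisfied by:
  {v: False, i: False}
  {i: True, v: False}
  {v: True, i: False}


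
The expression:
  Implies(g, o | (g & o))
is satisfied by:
  {o: True, g: False}
  {g: False, o: False}
  {g: True, o: True}


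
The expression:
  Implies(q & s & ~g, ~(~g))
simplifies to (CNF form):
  g | ~q | ~s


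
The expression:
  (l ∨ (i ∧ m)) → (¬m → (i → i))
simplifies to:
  True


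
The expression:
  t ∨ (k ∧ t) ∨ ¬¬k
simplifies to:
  k ∨ t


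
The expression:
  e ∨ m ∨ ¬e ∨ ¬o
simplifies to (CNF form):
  True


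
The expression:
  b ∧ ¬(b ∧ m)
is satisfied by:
  {b: True, m: False}


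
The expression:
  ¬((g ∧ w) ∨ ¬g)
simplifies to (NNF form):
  g ∧ ¬w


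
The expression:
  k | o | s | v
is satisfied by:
  {k: True, o: True, v: True, s: True}
  {k: True, o: True, v: True, s: False}
  {k: True, o: True, s: True, v: False}
  {k: True, o: True, s: False, v: False}
  {k: True, v: True, s: True, o: False}
  {k: True, v: True, s: False, o: False}
  {k: True, v: False, s: True, o: False}
  {k: True, v: False, s: False, o: False}
  {o: True, v: True, s: True, k: False}
  {o: True, v: True, s: False, k: False}
  {o: True, s: True, v: False, k: False}
  {o: True, s: False, v: False, k: False}
  {v: True, s: True, o: False, k: False}
  {v: True, o: False, s: False, k: False}
  {s: True, o: False, v: False, k: False}


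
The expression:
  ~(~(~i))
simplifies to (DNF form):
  ~i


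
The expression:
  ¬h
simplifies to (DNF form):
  ¬h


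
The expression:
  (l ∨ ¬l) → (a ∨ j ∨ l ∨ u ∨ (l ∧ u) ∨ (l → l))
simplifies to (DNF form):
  True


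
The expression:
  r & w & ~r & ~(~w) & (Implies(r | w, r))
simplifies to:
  False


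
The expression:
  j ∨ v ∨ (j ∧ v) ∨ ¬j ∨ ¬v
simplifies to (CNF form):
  True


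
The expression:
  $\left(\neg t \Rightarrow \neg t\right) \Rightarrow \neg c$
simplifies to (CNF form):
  $\neg c$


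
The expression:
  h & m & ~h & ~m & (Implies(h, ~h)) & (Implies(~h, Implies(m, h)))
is never true.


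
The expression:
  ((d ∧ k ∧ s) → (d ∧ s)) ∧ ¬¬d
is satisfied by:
  {d: True}


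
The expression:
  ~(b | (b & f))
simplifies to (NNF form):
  ~b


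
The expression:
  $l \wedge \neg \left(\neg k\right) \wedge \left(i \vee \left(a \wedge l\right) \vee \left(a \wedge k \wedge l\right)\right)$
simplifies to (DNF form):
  $\left(a \wedge k \wedge l\right) \vee \left(i \wedge k \wedge l\right)$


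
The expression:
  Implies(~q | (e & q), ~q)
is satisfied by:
  {e: False, q: False}
  {q: True, e: False}
  {e: True, q: False}


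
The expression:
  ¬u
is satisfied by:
  {u: False}


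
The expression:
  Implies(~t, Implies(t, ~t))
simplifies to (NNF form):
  True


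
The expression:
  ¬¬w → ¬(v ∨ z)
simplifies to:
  (¬v ∧ ¬z) ∨ ¬w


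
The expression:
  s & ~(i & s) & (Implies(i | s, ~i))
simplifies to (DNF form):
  s & ~i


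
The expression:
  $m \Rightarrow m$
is always true.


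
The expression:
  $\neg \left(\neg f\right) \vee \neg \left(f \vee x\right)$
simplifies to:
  $f \vee \neg x$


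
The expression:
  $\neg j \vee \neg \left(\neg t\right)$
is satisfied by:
  {t: True, j: False}
  {j: False, t: False}
  {j: True, t: True}


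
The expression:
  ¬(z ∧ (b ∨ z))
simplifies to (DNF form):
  ¬z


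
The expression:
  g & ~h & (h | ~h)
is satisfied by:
  {g: True, h: False}


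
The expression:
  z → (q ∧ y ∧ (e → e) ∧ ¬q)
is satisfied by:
  {z: False}


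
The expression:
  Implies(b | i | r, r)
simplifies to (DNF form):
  r | (~b & ~i)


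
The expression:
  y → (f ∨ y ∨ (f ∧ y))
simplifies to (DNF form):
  True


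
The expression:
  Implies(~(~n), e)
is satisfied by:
  {e: True, n: False}
  {n: False, e: False}
  {n: True, e: True}


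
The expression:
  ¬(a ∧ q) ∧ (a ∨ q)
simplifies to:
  (a ∧ ¬q) ∨ (q ∧ ¬a)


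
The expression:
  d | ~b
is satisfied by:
  {d: True, b: False}
  {b: False, d: False}
  {b: True, d: True}


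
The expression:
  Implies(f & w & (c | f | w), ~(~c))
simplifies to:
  c | ~f | ~w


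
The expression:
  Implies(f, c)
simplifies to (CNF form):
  c | ~f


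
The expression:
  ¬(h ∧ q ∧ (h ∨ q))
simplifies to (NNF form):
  ¬h ∨ ¬q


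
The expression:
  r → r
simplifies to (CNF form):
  True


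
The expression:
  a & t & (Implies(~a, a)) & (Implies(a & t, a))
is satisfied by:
  {t: True, a: True}


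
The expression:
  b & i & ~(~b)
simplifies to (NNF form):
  b & i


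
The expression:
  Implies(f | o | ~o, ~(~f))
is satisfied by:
  {f: True}


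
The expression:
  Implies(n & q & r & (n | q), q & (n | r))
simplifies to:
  True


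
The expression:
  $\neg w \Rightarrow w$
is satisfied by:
  {w: True}


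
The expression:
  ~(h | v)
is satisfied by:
  {v: False, h: False}


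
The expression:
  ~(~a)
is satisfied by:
  {a: True}


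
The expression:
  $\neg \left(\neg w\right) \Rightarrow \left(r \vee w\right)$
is always true.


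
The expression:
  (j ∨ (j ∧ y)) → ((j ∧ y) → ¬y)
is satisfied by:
  {y: False, j: False}
  {j: True, y: False}
  {y: True, j: False}


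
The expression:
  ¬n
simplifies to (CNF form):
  ¬n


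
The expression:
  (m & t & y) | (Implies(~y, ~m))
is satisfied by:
  {y: True, m: False}
  {m: False, y: False}
  {m: True, y: True}


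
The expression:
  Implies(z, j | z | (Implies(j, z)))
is always true.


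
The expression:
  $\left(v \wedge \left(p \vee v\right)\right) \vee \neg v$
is always true.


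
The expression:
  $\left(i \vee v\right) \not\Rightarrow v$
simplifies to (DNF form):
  $i \wedge \neg v$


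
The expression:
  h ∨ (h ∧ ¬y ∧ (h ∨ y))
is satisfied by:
  {h: True}


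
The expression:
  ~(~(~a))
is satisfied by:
  {a: False}


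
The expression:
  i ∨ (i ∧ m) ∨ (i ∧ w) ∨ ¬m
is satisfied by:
  {i: True, m: False}
  {m: False, i: False}
  {m: True, i: True}


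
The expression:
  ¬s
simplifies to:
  ¬s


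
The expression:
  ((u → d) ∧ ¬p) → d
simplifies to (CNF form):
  d ∨ p ∨ u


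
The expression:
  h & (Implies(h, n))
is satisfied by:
  {h: True, n: True}


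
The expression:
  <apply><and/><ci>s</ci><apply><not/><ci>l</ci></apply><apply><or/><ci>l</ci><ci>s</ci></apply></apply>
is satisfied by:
  {s: True, l: False}


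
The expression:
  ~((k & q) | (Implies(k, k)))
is never true.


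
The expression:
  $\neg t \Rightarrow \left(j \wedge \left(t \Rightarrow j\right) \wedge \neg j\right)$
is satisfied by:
  {t: True}


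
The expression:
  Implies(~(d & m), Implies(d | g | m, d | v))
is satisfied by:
  {d: True, v: True, g: False, m: False}
  {d: True, v: True, m: True, g: False}
  {d: True, v: True, g: True, m: False}
  {d: True, v: True, m: True, g: True}
  {d: True, g: False, m: False, v: False}
  {d: True, m: True, g: False, v: False}
  {d: True, g: True, m: False, v: False}
  {d: True, m: True, g: True, v: False}
  {v: True, g: False, m: False, d: False}
  {m: True, v: True, g: False, d: False}
  {v: True, g: True, m: False, d: False}
  {m: True, v: True, g: True, d: False}
  {v: False, g: False, m: False, d: False}


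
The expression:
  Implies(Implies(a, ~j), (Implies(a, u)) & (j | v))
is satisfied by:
  {v: True, j: True, u: True, a: False}
  {v: True, j: True, u: False, a: False}
  {a: True, v: True, j: True, u: True}
  {a: True, v: True, j: True, u: False}
  {j: True, u: True, a: False, v: False}
  {j: True, a: False, u: False, v: False}
  {j: True, a: True, u: True, v: False}
  {j: True, a: True, u: False, v: False}
  {v: True, u: True, j: False, a: False}
  {v: True, u: False, j: False, a: False}
  {a: True, v: True, u: True, j: False}


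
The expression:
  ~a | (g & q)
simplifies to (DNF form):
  ~a | (g & q)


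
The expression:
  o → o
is always true.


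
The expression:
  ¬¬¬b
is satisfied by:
  {b: False}


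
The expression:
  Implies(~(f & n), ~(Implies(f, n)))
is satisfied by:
  {f: True}


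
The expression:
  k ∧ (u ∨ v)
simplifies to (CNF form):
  k ∧ (u ∨ v)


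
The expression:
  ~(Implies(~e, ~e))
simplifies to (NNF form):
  False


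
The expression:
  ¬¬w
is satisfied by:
  {w: True}


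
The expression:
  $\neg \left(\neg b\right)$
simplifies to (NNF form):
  $b$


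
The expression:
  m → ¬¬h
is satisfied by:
  {h: True, m: False}
  {m: False, h: False}
  {m: True, h: True}


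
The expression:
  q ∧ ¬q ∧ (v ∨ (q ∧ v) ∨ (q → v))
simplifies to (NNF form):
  False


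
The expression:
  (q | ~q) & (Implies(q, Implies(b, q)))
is always true.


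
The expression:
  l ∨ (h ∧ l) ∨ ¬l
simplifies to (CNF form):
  True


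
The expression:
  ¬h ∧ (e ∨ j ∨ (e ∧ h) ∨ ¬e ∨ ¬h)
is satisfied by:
  {h: False}


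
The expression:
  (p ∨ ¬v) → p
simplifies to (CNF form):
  p ∨ v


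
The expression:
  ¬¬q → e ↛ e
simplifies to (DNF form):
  ¬q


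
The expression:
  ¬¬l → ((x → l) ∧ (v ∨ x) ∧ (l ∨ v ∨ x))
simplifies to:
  v ∨ x ∨ ¬l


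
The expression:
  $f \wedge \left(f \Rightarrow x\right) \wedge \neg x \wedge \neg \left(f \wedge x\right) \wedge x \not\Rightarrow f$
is never true.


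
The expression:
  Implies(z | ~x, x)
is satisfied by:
  {x: True}


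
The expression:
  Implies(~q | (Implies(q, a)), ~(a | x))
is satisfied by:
  {q: True, a: False, x: False}
  {a: False, x: False, q: False}
  {x: True, q: True, a: False}


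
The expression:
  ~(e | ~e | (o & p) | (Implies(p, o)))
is never true.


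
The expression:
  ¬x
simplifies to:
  ¬x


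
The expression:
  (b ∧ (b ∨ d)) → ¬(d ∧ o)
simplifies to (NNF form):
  ¬b ∨ ¬d ∨ ¬o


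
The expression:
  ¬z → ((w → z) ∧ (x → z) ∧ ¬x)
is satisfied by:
  {z: True, x: False, w: False}
  {z: True, w: True, x: False}
  {z: True, x: True, w: False}
  {z: True, w: True, x: True}
  {w: False, x: False, z: False}


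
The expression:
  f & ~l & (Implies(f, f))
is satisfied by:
  {f: True, l: False}


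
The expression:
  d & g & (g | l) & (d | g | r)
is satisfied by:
  {d: True, g: True}


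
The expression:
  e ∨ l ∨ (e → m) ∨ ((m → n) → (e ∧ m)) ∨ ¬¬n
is always true.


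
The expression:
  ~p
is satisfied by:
  {p: False}


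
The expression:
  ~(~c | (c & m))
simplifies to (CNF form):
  c & ~m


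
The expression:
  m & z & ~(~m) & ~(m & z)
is never true.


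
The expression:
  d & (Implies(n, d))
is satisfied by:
  {d: True}


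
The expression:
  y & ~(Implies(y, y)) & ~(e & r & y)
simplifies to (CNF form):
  False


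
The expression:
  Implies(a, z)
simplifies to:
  z | ~a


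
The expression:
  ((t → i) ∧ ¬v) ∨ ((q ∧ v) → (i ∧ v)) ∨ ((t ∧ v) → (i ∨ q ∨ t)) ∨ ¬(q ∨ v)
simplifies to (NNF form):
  True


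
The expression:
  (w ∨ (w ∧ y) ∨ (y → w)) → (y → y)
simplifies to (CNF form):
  True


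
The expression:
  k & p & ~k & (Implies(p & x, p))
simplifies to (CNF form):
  False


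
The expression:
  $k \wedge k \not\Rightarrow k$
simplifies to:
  $\text{False}$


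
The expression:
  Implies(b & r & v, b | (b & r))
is always true.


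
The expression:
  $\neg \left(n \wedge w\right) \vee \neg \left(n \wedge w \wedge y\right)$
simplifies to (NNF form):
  $\neg n \vee \neg w \vee \neg y$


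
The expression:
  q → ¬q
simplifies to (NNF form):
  ¬q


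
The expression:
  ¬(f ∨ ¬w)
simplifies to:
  w ∧ ¬f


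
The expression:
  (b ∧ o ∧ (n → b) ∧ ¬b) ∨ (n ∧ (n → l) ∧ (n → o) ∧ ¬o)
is never true.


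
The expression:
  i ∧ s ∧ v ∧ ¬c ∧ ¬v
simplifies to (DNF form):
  False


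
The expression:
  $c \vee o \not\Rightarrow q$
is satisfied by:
  {c: True, o: True, q: False}
  {c: True, o: False, q: False}
  {c: True, q: True, o: True}
  {c: True, q: True, o: False}
  {o: True, q: False, c: False}


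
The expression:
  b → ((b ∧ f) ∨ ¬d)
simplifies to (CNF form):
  f ∨ ¬b ∨ ¬d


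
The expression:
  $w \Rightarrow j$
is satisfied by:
  {j: True, w: False}
  {w: False, j: False}
  {w: True, j: True}


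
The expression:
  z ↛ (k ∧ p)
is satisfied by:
  {z: True, p: False, k: False}
  {k: True, z: True, p: False}
  {p: True, z: True, k: False}


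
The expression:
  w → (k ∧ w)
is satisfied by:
  {k: True, w: False}
  {w: False, k: False}
  {w: True, k: True}


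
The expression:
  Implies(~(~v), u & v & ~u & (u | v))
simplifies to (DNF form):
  ~v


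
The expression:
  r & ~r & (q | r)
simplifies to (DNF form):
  False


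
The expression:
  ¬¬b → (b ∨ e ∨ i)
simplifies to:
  True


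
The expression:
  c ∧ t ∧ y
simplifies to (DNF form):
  c ∧ t ∧ y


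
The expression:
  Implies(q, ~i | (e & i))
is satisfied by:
  {e: True, q: False, i: False}
  {e: False, q: False, i: False}
  {i: True, e: True, q: False}
  {i: True, e: False, q: False}
  {q: True, e: True, i: False}
  {q: True, e: False, i: False}
  {q: True, i: True, e: True}


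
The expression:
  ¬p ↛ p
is always true.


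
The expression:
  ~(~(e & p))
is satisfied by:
  {p: True, e: True}


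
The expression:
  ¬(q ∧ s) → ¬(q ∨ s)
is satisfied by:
  {s: False, q: False}
  {q: True, s: True}


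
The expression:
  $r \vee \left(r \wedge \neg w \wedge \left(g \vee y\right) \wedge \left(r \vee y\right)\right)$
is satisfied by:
  {r: True}


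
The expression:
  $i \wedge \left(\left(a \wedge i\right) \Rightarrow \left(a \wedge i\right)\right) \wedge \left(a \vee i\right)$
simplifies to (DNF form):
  $i$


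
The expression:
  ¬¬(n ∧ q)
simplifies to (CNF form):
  n ∧ q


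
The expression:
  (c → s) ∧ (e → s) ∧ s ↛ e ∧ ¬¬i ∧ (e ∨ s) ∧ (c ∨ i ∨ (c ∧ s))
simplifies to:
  i ∧ s ∧ ¬e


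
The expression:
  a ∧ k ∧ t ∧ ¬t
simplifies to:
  False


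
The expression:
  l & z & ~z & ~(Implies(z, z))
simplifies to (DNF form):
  False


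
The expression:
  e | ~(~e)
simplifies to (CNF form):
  e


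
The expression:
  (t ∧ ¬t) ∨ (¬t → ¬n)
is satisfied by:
  {t: True, n: False}
  {n: False, t: False}
  {n: True, t: True}


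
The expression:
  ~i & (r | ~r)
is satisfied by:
  {i: False}


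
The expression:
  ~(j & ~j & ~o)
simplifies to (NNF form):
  True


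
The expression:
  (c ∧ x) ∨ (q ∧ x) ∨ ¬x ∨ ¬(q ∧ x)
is always true.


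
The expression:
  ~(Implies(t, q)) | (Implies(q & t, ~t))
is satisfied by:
  {t: False, q: False}
  {q: True, t: False}
  {t: True, q: False}


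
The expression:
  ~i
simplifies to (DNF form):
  ~i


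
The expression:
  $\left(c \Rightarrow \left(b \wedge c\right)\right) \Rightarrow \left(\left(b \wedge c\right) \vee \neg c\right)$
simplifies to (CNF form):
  $\text{True}$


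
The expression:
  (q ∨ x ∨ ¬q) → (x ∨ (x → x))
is always true.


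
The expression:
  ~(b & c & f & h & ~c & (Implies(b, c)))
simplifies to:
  True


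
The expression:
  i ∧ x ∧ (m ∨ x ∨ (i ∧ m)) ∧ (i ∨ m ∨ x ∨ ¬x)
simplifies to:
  i ∧ x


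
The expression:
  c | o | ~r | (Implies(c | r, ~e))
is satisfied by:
  {o: True, c: True, e: False, r: False}
  {o: True, e: False, c: False, r: False}
  {c: True, o: False, e: False, r: False}
  {o: False, e: False, c: False, r: False}
  {r: True, o: True, c: True, e: False}
  {r: True, o: True, e: False, c: False}
  {r: True, c: True, o: False, e: False}
  {r: True, o: False, e: False, c: False}
  {o: True, e: True, c: True, r: False}
  {o: True, e: True, r: False, c: False}
  {e: True, c: True, r: False, o: False}
  {e: True, r: False, c: False, o: False}
  {o: True, e: True, r: True, c: True}
  {o: True, e: True, r: True, c: False}
  {e: True, r: True, c: True, o: False}


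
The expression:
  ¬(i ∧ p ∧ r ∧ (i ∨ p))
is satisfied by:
  {p: False, i: False, r: False}
  {r: True, p: False, i: False}
  {i: True, p: False, r: False}
  {r: True, i: True, p: False}
  {p: True, r: False, i: False}
  {r: True, p: True, i: False}
  {i: True, p: True, r: False}


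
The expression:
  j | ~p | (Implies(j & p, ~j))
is always true.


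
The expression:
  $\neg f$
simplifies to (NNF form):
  $\neg f$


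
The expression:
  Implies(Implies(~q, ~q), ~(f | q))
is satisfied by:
  {q: False, f: False}


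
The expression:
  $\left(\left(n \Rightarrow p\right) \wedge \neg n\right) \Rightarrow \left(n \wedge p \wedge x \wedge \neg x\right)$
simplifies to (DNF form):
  $n$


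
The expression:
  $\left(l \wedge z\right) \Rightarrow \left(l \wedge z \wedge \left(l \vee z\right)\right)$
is always true.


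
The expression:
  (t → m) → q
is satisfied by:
  {t: True, q: True, m: False}
  {q: True, m: False, t: False}
  {t: True, q: True, m: True}
  {q: True, m: True, t: False}
  {t: True, m: False, q: False}


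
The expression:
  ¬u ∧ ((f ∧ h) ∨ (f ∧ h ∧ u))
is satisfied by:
  {h: True, f: True, u: False}


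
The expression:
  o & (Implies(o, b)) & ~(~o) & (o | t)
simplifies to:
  b & o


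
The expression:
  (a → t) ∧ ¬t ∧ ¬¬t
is never true.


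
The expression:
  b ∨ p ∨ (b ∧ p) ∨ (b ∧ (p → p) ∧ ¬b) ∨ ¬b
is always true.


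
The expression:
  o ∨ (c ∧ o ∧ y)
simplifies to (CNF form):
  o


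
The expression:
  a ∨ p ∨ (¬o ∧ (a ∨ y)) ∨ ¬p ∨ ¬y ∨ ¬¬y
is always true.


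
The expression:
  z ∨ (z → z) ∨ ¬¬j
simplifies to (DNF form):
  True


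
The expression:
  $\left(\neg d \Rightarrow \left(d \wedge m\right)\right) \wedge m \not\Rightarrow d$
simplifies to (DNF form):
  $\text{False}$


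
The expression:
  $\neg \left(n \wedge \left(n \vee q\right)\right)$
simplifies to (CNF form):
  $\neg n$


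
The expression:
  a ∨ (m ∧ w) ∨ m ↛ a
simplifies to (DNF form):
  a ∨ m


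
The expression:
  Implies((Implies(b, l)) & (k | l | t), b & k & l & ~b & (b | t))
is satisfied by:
  {b: True, t: False, l: False, k: False}
  {b: True, k: True, t: False, l: False}
  {b: True, t: True, l: False, k: False}
  {b: True, k: True, t: True, l: False}
  {k: False, t: False, l: False, b: False}


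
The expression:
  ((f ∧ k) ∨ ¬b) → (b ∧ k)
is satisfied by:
  {b: True}


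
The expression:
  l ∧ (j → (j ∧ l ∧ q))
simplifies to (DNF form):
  (l ∧ q) ∨ (l ∧ ¬j)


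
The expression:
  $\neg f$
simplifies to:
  $\neg f$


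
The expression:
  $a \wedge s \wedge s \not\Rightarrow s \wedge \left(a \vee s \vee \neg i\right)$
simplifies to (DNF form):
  $\text{False}$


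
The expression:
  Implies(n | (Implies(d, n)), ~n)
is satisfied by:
  {n: False}


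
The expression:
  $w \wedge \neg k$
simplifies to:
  $w \wedge \neg k$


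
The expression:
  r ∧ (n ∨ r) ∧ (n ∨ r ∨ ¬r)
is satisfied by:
  {r: True}


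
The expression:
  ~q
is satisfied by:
  {q: False}


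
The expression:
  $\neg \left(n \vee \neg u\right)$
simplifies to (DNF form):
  $u \wedge \neg n$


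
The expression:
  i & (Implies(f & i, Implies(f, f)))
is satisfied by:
  {i: True}


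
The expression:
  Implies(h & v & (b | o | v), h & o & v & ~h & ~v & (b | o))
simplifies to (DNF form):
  ~h | ~v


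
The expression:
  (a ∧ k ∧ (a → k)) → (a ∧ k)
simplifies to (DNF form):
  True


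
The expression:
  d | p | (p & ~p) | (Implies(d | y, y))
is always true.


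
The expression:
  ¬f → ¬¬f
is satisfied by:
  {f: True}


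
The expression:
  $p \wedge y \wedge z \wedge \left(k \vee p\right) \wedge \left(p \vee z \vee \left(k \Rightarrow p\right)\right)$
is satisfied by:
  {z: True, p: True, y: True}


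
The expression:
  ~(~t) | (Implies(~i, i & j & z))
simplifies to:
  i | t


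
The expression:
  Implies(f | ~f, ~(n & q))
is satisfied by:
  {q: False, n: False}
  {n: True, q: False}
  {q: True, n: False}


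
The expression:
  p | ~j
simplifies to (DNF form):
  p | ~j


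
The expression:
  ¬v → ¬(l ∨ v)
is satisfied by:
  {v: True, l: False}
  {l: False, v: False}
  {l: True, v: True}


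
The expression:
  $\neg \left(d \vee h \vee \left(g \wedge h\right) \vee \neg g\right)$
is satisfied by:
  {g: True, d: False, h: False}


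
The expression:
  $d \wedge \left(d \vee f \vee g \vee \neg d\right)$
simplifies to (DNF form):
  $d$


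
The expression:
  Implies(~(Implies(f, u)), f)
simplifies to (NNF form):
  True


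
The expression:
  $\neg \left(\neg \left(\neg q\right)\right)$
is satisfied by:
  {q: False}


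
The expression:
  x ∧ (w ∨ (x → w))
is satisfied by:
  {w: True, x: True}


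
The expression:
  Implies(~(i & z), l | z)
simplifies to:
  l | z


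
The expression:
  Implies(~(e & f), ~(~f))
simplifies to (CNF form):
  f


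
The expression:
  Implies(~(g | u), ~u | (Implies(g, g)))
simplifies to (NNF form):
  True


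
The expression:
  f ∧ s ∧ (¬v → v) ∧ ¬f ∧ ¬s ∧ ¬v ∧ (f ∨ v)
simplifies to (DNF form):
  False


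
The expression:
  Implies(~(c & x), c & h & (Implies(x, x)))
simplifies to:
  c & (h | x)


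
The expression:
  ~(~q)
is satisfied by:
  {q: True}


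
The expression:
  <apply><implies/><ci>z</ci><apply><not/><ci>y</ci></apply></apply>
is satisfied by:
  {z: False, y: False}
  {y: True, z: False}
  {z: True, y: False}


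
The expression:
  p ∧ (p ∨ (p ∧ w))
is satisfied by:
  {p: True}


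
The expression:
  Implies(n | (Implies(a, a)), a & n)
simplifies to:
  a & n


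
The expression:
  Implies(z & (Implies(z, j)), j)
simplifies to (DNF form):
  True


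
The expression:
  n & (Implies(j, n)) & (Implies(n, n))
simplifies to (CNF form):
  n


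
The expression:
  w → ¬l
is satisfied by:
  {l: False, w: False}
  {w: True, l: False}
  {l: True, w: False}


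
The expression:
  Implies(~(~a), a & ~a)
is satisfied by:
  {a: False}


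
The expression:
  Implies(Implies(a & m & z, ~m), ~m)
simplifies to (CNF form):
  (a | ~m) & (z | ~m)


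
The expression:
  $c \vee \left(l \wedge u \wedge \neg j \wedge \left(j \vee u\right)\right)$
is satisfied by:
  {c: True, u: True, l: True, j: False}
  {c: True, u: True, l: False, j: False}
  {c: True, l: True, j: False, u: False}
  {c: True, l: False, j: False, u: False}
  {c: True, u: True, j: True, l: True}
  {c: True, u: True, j: True, l: False}
  {c: True, j: True, l: True, u: False}
  {c: True, j: True, l: False, u: False}
  {u: True, j: False, l: True, c: False}


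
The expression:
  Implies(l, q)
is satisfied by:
  {q: True, l: False}
  {l: False, q: False}
  {l: True, q: True}


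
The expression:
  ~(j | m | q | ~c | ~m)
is never true.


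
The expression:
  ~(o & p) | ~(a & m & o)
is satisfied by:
  {p: False, m: False, o: False, a: False}
  {a: True, p: False, m: False, o: False}
  {o: True, p: False, m: False, a: False}
  {a: True, o: True, p: False, m: False}
  {m: True, a: False, p: False, o: False}
  {a: True, m: True, p: False, o: False}
  {o: True, m: True, a: False, p: False}
  {a: True, o: True, m: True, p: False}
  {p: True, o: False, m: False, a: False}
  {a: True, p: True, o: False, m: False}
  {o: True, p: True, a: False, m: False}
  {a: True, o: True, p: True, m: False}
  {m: True, p: True, o: False, a: False}
  {a: True, m: True, p: True, o: False}
  {o: True, m: True, p: True, a: False}


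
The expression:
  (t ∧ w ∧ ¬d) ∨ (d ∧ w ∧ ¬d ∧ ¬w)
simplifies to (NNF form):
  t ∧ w ∧ ¬d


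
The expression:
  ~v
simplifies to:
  ~v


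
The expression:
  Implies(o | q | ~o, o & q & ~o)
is never true.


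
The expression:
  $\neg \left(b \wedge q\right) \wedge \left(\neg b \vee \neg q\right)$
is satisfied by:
  {q: False, b: False}
  {b: True, q: False}
  {q: True, b: False}


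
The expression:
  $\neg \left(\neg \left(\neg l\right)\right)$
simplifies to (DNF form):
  $\neg l$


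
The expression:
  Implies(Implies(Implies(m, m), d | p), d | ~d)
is always true.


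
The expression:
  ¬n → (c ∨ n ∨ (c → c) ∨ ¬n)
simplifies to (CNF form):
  True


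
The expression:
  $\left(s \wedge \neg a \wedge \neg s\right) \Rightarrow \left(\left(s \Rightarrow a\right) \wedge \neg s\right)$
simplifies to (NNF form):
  $\text{True}$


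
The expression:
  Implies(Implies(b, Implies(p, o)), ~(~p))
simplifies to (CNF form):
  p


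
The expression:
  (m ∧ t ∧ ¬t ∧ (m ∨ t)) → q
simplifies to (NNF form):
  True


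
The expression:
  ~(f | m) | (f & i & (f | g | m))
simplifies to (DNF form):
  (f & i) | (~f & ~m)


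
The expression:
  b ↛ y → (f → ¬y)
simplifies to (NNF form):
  True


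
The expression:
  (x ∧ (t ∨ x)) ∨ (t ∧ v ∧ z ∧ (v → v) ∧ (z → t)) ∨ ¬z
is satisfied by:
  {x: True, t: True, v: True, z: False}
  {x: True, t: True, v: False, z: False}
  {x: True, v: True, z: False, t: False}
  {x: True, v: False, z: False, t: False}
  {t: True, v: True, z: False, x: False}
  {t: True, v: False, z: False, x: False}
  {v: True, t: False, z: False, x: False}
  {v: False, t: False, z: False, x: False}
  {x: True, t: True, z: True, v: True}
  {x: True, t: True, z: True, v: False}
  {x: True, z: True, v: True, t: False}
  {x: True, z: True, v: False, t: False}
  {t: True, z: True, v: True, x: False}


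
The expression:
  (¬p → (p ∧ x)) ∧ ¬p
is never true.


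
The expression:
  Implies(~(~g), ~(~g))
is always true.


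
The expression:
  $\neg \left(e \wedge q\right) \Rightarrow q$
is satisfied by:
  {q: True}


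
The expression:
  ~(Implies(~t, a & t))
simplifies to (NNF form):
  ~t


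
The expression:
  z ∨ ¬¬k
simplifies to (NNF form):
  k ∨ z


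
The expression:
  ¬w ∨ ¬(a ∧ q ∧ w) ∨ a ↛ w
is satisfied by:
  {w: False, q: False, a: False}
  {a: True, w: False, q: False}
  {q: True, w: False, a: False}
  {a: True, q: True, w: False}
  {w: True, a: False, q: False}
  {a: True, w: True, q: False}
  {q: True, w: True, a: False}


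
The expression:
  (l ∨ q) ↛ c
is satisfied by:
  {q: True, l: True, c: False}
  {q: True, l: False, c: False}
  {l: True, q: False, c: False}


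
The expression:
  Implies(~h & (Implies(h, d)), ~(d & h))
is always true.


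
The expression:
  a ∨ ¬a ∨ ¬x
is always true.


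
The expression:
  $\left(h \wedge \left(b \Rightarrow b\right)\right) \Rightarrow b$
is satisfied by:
  {b: True, h: False}
  {h: False, b: False}
  {h: True, b: True}


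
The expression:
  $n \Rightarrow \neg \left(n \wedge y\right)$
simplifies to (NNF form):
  $\neg n \vee \neg y$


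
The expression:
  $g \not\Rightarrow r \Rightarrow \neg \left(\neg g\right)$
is always true.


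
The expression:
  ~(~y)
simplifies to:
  y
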